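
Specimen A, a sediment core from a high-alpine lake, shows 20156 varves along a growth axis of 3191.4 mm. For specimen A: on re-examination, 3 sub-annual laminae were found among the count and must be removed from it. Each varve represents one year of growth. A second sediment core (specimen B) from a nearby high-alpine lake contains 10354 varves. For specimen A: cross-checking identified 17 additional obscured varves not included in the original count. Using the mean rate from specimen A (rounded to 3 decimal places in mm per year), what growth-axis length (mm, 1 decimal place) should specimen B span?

1635.9 mm

Specimen A: adjusted count: 20156 − 3 + 17 = 20170 varves.
A: Mean rate = 3191.4 mm / 20170 years ≈ 0.158 mm/year.
Length of B = 0.158 × 10354 = 1635.9 mm.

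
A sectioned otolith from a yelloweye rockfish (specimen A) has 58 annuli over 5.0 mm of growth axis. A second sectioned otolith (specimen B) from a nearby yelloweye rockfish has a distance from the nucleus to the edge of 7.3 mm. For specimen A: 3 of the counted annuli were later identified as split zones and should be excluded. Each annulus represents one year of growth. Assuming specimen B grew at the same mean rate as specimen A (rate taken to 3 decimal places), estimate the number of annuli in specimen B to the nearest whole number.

80 annuli

Specimen A: adjusted count: 58 − 3 = 55 annuli.
A: Extension rate ≈ 5.0 / 55 = 0.091 mm/yr.
For B, 7.3 / 0.091 = 80.22 years ≈ 80 annuli.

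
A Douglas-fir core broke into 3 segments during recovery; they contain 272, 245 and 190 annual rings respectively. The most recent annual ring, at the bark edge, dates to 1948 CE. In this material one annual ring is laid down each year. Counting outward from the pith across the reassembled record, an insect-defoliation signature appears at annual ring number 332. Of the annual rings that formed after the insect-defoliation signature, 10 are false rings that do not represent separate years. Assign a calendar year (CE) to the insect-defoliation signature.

1583 CE

Total annual rings = 272 + 245 + 190 = 707.
707 − 332 = 375 annual rings lie beyond the insect-defoliation signature toward the bark edge.
Removing the 10 false annual rings leaves 375 − 10 = 365 true annual rings beyond the insect-defoliation signature.
Counting back 365 years from 1948 CE places the insect-defoliation signature in 1948 − 365 = 1583 CE.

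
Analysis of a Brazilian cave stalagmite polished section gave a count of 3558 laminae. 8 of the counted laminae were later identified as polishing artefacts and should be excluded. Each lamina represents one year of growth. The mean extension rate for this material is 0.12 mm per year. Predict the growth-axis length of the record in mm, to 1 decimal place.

426.0 mm

Correcting the raw count gives 3558 − 8 = 3550 true laminae.
Predicted length = 0.12 mm/year × 3550 years = 426.0 mm.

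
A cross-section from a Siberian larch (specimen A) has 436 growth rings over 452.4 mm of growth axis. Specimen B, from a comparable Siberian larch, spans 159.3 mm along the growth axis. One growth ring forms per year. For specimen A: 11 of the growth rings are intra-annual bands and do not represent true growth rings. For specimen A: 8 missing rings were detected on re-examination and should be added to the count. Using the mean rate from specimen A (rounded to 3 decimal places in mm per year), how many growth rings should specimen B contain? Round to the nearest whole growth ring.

Specimen A: after corrections the count is 436 − 11 + 8 = 433 growth rings.
A: 452.4 mm over 433 years gives 452.4 / 433 ≈ 1.045 mm per year.
B spans 159.3 / 1.045 = 152.44 years ≈ 152 growth rings.

152 growth rings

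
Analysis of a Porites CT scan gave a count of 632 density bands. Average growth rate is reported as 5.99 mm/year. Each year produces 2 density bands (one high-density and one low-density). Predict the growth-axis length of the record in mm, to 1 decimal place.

With 2 density bands per year, 632 / 2 = 316 years.
316 years at 5.99 mm/year gives 5.99 × 316 = 1892.8 mm.

1892.8 mm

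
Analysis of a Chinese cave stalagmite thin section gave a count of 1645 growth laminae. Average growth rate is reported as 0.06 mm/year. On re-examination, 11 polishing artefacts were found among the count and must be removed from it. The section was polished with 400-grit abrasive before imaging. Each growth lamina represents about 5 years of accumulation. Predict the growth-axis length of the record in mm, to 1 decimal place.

490.2 mm

True growth lamina count = 1645 − 11 = 1634.
1634 growth laminae at 5 years each span 1634 × 5 = 8170 years.
8170 years at 0.06 mm/year gives 0.06 × 8170 = 490.2 mm.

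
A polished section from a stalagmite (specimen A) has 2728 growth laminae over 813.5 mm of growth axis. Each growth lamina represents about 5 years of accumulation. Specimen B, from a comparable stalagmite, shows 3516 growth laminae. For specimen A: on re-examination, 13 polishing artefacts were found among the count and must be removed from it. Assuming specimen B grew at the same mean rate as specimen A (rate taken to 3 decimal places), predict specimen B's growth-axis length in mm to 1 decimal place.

Specimen A: true growth lamina count = 2728 − 13 = 2715.
Specimen A: 2715 growth laminae at 5 years each span 2715 × 5 = 13575 years.
A: 813.5 mm over 13575 years gives 813.5 / 13575 ≈ 0.060 mm/year.
Specimen B: multiplying by 5 years per growth lamina: 3516 × 5 = 17580 years. B's length ≈ 0.060 × 17580 = 1054.8 mm.

1054.8 mm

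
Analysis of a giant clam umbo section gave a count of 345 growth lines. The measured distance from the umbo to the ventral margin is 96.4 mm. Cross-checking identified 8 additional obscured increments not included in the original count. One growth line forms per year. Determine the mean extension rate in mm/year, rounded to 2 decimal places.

After corrections the count is 345 + 8 = 353 growth lines.
Mean rate = 96.4 mm / 353 years ≈ 0.27 mm/year.

0.27 mm/year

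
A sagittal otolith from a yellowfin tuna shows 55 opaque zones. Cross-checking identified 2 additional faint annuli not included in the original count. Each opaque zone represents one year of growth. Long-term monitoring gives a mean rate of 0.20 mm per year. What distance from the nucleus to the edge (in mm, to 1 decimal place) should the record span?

After corrections the count is 55 + 2 = 57 opaque zones.
57 years at 0.20 mm/year gives 0.20 × 57 = 11.4 mm.

11.4 mm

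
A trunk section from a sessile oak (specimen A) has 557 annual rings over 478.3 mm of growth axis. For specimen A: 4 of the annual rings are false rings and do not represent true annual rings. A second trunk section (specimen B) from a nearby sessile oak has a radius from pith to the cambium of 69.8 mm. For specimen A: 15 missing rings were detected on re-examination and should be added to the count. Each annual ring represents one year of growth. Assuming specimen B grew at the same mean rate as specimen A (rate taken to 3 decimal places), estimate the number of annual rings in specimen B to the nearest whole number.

Specimen A: after corrections the count is 557 − 4 + 15 = 568 annual rings.
A: 478.3 mm over 568 years gives 478.3 / 568 ≈ 0.842 mm per year.
B spans 69.8 / 0.842 = 82.90 years ≈ 83 annual rings.

83 annual rings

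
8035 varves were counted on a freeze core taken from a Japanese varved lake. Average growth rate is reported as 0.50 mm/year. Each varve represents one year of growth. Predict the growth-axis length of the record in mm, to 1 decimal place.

The record spans 8035 years at 0.50 mm per year.
8035 years at 0.50 mm/year gives 0.50 × 8035 = 4017.5 mm.

4017.5 mm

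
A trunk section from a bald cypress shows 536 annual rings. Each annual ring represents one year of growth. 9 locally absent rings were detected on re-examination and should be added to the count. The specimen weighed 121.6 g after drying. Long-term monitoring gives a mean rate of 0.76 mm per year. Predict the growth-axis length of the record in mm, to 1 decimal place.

True annual ring count = 536 + 9 = 545.
Length ≈ 0.76 × 545 = 414.2 mm.

414.2 mm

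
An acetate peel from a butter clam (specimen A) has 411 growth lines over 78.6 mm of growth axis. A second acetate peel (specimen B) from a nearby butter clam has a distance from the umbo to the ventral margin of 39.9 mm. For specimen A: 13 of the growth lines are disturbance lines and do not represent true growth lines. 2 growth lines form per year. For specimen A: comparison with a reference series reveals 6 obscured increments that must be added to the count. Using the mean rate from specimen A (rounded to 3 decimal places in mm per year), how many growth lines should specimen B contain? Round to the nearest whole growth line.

205 growth lines

Specimen A: adjusted count: 411 − 13 + 6 = 404 growth lines.
Specimen A: with 2 growth lines per year, 404 / 2 = 202 years.
A: Extension rate ≈ 78.6 / 202 = 0.389 mm/yr.
For B, 39.9 / 0.389 = 102.57 years; at 2 growth lines per year that is 102.57 × 2 ≈ 205 growth lines.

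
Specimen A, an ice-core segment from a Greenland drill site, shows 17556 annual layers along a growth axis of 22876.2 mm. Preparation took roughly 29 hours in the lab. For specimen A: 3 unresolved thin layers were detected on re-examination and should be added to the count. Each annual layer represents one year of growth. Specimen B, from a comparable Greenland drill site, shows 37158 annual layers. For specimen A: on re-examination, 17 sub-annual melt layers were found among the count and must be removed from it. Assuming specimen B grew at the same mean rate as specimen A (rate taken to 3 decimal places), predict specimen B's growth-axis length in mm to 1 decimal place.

48454.0 mm

Specimen A: true annual layer count = 17556 − 17 + 3 = 17542.
A: 22876.2 mm over 17542 years gives 22876.2 / 17542 ≈ 1.304 mm per year.
B's length ≈ 1.304 × 37158 = 48454.0 mm.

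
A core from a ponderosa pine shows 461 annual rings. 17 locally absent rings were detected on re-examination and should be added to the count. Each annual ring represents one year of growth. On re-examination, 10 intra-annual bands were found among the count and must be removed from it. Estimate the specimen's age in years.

Correcting the raw count gives 461 − 10 + 17 = 468 true annual rings.
One annual ring per year makes the duration 468 years.

468 years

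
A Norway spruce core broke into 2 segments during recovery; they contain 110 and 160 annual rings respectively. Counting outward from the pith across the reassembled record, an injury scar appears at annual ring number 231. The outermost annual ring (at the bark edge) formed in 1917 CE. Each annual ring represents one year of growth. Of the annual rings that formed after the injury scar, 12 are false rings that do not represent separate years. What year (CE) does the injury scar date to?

Total annual rings = 110 + 160 = 270.
Between annual ring 231 and the bark edge there are 270 − 231 = 39 annual rings.
39 − 12 false = 27 true annual rings after the injury scar.
Counting back 27 years from 1917 CE places the injury scar in 1917 − 27 = 1890 CE.

1890 CE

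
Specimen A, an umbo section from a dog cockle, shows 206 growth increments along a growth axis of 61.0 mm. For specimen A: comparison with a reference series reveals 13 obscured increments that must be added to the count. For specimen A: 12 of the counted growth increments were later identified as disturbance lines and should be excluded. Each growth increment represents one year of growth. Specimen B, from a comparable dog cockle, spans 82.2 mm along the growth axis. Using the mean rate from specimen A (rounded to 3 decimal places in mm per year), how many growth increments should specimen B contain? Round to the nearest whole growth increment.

279 growth increments

Specimen A: after corrections the count is 206 − 12 + 13 = 207 growth increments.
A: Mean rate = 61.0 mm / 207 years ≈ 0.295 mm/year.
For B, 82.2 / 0.295 = 278.64 years ≈ 279 growth increments.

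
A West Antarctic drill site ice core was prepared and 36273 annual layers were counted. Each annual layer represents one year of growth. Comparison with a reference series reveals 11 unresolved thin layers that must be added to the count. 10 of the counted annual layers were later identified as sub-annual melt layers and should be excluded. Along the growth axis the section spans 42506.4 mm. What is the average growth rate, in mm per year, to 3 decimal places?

1.172 mm per year

Adjusted count: 36273 − 10 + 11 = 36274 annual layers.
Mean rate = 42506.4 mm / 36274 years ≈ 1.172 mm per year.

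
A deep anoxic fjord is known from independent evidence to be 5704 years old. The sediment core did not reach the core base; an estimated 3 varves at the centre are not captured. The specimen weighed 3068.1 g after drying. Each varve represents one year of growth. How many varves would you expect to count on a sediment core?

Expected varves over 5704 years: 5704.
5704 − 3 missed = 5701 varves expected in the prepared section.

5701 varves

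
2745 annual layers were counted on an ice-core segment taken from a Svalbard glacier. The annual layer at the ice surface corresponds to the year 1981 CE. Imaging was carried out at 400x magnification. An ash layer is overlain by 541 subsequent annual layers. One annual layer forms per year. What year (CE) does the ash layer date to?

1440 CE

541 annual layers formed after the ash layer.
1981 − 541 = 1440 CE.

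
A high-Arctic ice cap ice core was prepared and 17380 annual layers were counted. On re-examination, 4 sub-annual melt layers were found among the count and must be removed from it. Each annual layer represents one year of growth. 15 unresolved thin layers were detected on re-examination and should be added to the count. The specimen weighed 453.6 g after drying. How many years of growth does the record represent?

17391 years

True annual layer count = 17380 − 4 + 15 = 17391.
With a one-to-one annual layer periodicity this is 17391 years.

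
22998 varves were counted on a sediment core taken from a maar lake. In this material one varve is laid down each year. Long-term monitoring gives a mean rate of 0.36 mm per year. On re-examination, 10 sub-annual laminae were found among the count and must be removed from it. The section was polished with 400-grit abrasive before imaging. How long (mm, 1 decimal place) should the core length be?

8275.7 mm

Adjusted count: 22998 − 10 = 22988 varves.
22988 years at 0.36 mm/year gives 0.36 × 22988 = 8275.7 mm.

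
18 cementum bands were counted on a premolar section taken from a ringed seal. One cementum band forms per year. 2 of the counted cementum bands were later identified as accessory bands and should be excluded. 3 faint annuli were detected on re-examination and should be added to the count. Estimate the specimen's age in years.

True cementum band count = 18 − 2 + 3 = 19.
At one cementum band per year, that is 19 years.

19 years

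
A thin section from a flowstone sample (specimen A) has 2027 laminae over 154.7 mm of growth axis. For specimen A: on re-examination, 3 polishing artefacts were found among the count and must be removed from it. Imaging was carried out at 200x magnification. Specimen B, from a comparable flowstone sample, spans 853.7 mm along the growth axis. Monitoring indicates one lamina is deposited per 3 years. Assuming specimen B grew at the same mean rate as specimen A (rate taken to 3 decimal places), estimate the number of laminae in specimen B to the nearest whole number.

11383 laminae

Specimen A: correcting the raw count gives 2027 − 3 = 2024 true laminae.
Specimen A: multiplying by 3 years per lamina: 2024 × 3 = 6072 years.
A: 154.7 mm over 6072 years gives 154.7 / 6072 ≈ 0.025 mm/year.
For B, 853.7 / 0.025 = 34148.00 years; at 3 years per lamina that is 34148.00 / 3 ≈ 11383 laminae.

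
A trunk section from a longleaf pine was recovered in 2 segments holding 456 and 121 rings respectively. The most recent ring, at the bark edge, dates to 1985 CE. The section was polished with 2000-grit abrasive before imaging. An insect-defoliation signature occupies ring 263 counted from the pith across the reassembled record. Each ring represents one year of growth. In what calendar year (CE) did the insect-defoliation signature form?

Total rings = 456 + 121 = 577.
The insect-defoliation signature sits at ring 263 from the pith, so 577 − 263 = 314 rings formed after it.
The ring at the bark edge is 1985 CE, so the insect-defoliation signature dates to 1985 − 314 = 1671 CE.

1671 CE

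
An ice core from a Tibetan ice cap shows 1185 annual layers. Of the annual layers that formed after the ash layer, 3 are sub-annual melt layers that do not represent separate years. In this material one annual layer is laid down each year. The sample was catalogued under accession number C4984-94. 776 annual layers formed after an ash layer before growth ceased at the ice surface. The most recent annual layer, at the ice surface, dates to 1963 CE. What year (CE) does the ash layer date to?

1190 CE

776 annual layers post-date the ash layer.
Excluding 3 false annual layers: 776 − 3 = 773.
Counting back 773 years from 1963 CE places the ash layer in 1963 − 773 = 1190 CE.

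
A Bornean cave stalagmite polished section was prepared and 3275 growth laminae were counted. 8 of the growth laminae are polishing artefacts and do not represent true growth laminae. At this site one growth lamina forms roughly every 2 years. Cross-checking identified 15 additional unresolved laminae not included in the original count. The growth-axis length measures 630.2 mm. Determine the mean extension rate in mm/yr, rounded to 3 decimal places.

After corrections the count is 3275 − 8 + 15 = 3282 growth laminae.
Multiplying by 2 years per growth lamina: 3282 × 2 = 6564 years.
630.2 mm over 6564 years gives 630.2 / 6564 ≈ 0.096 mm/yr.

0.096 mm/yr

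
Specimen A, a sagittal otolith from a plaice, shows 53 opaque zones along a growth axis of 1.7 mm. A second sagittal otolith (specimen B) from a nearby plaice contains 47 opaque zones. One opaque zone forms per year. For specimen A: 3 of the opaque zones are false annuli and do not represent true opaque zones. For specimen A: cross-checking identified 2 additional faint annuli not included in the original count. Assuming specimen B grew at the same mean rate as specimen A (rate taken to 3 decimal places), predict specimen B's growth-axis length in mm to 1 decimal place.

Specimen A: true opaque zone count = 53 − 3 + 2 = 52.
A: Mean rate = 1.7 mm / 52 years ≈ 0.033 mm/yr.
B's length ≈ 0.033 × 47 = 1.6 mm.

1.6 mm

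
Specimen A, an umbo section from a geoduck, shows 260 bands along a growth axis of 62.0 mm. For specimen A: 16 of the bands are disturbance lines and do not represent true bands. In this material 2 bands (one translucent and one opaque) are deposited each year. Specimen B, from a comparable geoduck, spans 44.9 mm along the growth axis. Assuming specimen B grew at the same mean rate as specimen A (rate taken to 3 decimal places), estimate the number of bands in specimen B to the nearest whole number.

177 bands

Specimen A: correcting the raw count gives 260 − 16 = 244 true bands.
Specimen A: 244 bands at 2 per year is 244 / 2 = 122 years.
A: Extension rate ≈ 62.0 / 122 = 0.508 mm/yr.
Specimen B: 44.9 mm / 0.508 mm per year = 88.39 years; at 2 bands per year that is 88.39 × 2 ≈ 177 bands.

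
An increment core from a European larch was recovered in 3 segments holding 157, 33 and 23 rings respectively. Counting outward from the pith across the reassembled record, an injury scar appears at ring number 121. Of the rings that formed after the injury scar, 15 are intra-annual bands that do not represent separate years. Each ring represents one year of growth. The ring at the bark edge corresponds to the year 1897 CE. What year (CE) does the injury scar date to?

1820 CE

Total rings = 157 + 33 + 23 = 213.
Between ring 121 and the bark edge there are 213 − 121 = 92 rings.
92 − 15 false = 77 true rings after the injury scar.
Counting back 77 years from 1897 CE places the injury scar in 1897 − 77 = 1820 CE.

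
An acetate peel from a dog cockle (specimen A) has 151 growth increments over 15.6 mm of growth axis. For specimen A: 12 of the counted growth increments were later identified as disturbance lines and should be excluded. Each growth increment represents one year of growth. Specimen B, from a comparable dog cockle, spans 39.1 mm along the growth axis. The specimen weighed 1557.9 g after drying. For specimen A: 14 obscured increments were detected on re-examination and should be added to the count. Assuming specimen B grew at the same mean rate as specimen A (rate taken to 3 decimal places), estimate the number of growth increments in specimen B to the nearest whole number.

383 growth increments

Specimen A: correcting the raw count gives 151 − 12 + 14 = 153 true growth increments.
A: Extension rate ≈ 15.6 / 153 = 0.102 mm/yr.
Specimen B: 39.1 mm / 0.102 mm per year = 383.33 years ≈ 383 growth increments.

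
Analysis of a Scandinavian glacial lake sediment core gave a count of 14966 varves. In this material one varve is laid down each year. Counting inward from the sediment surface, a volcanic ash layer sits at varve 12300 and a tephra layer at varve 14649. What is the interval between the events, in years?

2349 years

The two markers are separated by 14649 − 12300 = 2349 varves.
At one varve per year, 2349 years elapsed between them.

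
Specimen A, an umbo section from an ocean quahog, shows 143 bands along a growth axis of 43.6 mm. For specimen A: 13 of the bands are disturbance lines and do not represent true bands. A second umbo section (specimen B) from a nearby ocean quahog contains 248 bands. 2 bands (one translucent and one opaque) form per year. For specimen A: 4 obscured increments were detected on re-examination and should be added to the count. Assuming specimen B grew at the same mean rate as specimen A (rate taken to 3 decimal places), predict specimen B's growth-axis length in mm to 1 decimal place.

80.7 mm

Specimen A: true band count = 143 − 13 + 4 = 134.
Specimen A: 134 bands at 2 per year is 134 / 2 = 67 years.
A: Extension rate ≈ 43.6 / 67 = 0.651 mm per year.
Specimen B: dividing by 2 bands per year: 248 / 2 = 124 years. B's length ≈ 0.651 × 124 = 80.7 mm.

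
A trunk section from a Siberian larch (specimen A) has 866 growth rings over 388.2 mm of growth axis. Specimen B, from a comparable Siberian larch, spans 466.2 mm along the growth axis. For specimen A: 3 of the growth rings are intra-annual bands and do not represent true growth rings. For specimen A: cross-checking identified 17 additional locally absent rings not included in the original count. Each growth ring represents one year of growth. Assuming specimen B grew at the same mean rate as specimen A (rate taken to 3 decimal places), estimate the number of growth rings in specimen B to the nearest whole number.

Specimen A: correcting the raw count gives 866 − 3 + 17 = 880 true growth rings.
A: 388.2 mm over 880 years gives 388.2 / 880 ≈ 0.441 mm per year.
For B, 466.2 / 0.441 = 1057.14 years ≈ 1057 growth rings.

1057 growth rings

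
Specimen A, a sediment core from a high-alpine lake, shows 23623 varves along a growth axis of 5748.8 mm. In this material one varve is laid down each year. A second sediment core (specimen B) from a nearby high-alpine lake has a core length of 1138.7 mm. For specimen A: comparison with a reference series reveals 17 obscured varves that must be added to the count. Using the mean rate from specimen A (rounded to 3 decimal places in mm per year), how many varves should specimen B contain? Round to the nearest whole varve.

4686 varves

Specimen A: true varve count = 23623 + 17 = 23640.
A: Mean rate = 5748.8 mm / 23640 years ≈ 0.243 mm/yr.
For B, 1138.7 / 0.243 = 4686.01 years ≈ 4686 varves.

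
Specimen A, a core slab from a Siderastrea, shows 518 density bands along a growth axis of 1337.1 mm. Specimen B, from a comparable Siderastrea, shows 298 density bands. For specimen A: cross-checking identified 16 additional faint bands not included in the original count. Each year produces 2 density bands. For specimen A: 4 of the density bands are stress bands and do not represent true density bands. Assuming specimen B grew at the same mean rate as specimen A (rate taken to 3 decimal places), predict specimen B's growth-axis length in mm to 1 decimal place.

751.9 mm

Specimen A: true density band count = 518 − 4 + 16 = 530.
Specimen A: 530 density bands at 2 per year is 530 / 2 = 265 years.
A: Mean rate = 1337.1 mm / 265 years ≈ 5.046 mm/yr.
Specimen B: dividing by 2 density bands per year: 298 / 2 = 149 years. For B, 5.046 mm/year × 149 years = 751.9 mm.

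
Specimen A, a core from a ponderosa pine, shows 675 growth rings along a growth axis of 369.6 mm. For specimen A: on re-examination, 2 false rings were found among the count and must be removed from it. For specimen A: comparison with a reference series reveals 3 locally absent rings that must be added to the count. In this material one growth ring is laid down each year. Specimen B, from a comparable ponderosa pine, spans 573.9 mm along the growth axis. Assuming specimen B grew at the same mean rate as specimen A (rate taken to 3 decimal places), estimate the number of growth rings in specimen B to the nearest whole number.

1049 growth rings

Specimen A: after corrections the count is 675 − 2 + 3 = 676 growth rings.
A: Extension rate ≈ 369.6 / 676 = 0.547 mm per year.
Specimen B: 573.9 mm / 0.547 mm per year = 1049.18 years ≈ 1049 growth rings.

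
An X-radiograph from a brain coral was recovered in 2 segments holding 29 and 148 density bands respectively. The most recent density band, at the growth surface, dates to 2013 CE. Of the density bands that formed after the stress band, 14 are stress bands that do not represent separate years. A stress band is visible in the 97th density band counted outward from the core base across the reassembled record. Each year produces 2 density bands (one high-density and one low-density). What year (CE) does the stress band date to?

1980 CE

Total density bands = 29 + 148 = 177.
The stress band sits at density band 97 from the core base, so 177 − 97 = 80 density bands formed after it.
Removing the 14 false density bands leaves 80 − 14 = 66 true density bands beyond the stress band.
With 2 density bands per year, 66 / 2 = 33 years.
2013 − 33 = 1980 CE.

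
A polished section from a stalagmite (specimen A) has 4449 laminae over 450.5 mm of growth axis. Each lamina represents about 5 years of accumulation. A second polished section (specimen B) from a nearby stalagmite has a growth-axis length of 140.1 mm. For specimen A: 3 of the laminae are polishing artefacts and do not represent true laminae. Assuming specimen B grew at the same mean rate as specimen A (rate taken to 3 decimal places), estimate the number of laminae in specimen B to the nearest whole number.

1401 laminae

Specimen A: adjusted count: 4449 − 3 = 4446 laminae.
Specimen A: at 5 years per lamina, 4446 × 5 = 22230 years.
A: Mean rate = 450.5 mm / 22230 years ≈ 0.020 mm per year.
Specimen B: 140.1 mm / 0.020 mm per year = 7005.00 years; at 5 years per lamina that is 7005.00 / 5 ≈ 1401 laminae.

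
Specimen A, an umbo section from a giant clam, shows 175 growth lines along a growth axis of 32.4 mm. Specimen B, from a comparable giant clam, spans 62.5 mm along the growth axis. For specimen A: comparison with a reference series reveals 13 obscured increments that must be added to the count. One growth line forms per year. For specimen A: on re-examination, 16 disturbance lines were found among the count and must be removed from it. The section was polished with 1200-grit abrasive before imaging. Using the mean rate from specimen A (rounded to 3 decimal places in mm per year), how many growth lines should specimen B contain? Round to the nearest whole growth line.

Specimen A: correcting the raw count gives 175 − 16 + 13 = 172 true growth lines.
A: 32.4 mm over 172 years gives 32.4 / 172 ≈ 0.188 mm/year.
B spans 62.5 / 0.188 = 332.45 years ≈ 332 growth lines.

332 growth lines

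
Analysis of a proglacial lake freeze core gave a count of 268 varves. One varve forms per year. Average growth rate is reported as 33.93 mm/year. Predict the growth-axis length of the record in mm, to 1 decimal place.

268 years of growth are recorded.
Length ≈ 33.93 × 268 = 9093.2 mm.

9093.2 mm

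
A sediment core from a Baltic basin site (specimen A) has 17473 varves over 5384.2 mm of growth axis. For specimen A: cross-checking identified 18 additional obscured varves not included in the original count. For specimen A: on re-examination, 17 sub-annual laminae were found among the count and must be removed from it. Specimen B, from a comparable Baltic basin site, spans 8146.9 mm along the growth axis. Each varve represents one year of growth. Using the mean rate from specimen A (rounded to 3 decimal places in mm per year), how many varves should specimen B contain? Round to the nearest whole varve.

Specimen A: correcting the raw count gives 17473 − 17 + 18 = 17474 true varves.
A: Extension rate ≈ 5384.2 / 17474 = 0.308 mm per year.
Specimen B: 8146.9 mm / 0.308 mm per year = 26450.97 years ≈ 26451 varves.

26451 varves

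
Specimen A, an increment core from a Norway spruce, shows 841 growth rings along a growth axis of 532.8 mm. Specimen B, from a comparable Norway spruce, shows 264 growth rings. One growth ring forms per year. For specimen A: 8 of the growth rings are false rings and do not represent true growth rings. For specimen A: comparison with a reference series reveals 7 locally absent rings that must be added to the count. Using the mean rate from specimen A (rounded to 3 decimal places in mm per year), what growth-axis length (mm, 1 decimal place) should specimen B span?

167.4 mm

Specimen A: true growth ring count = 841 − 8 + 7 = 840.
A: Mean rate = 532.8 mm / 840 years ≈ 0.634 mm/year.
B's length ≈ 0.634 × 264 = 167.4 mm.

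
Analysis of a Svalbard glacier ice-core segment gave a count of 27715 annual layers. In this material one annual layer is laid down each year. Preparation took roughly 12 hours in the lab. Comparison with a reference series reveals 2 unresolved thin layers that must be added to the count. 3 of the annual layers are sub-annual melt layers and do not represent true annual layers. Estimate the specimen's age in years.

27714 years

Adjusted count: 27715 − 3 + 2 = 27714 annual layers.
At one annual layer per year, that is 27714 years.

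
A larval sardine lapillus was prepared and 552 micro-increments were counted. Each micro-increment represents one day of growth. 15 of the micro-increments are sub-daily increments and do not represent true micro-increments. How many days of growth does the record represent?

Correcting the raw count gives 552 − 15 = 537 true micro-increments.
With a one-to-one micro-increment periodicity this is 537 days.

537 days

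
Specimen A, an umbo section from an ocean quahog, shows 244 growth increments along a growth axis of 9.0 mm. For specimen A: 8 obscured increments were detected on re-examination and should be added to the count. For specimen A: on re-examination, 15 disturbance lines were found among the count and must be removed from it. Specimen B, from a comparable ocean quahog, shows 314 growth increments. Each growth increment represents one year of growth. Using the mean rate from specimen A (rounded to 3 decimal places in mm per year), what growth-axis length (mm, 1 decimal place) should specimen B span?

Specimen A: correcting the raw count gives 244 − 15 + 8 = 237 true growth increments.
A: 9.0 mm over 237 years gives 9.0 / 237 ≈ 0.038 mm/yr.
B's length ≈ 0.038 × 314 = 11.9 mm.

11.9 mm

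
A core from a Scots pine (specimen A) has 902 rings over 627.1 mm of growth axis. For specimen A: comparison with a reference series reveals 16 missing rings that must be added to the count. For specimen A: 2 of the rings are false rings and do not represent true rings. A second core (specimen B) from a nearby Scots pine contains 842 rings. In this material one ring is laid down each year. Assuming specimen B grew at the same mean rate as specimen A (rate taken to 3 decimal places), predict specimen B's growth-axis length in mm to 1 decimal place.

576.8 mm

Specimen A: after corrections the count is 902 − 2 + 16 = 916 rings.
A: 627.1 mm over 916 years gives 627.1 / 916 ≈ 0.685 mm/year.
B's length ≈ 0.685 × 842 = 576.8 mm.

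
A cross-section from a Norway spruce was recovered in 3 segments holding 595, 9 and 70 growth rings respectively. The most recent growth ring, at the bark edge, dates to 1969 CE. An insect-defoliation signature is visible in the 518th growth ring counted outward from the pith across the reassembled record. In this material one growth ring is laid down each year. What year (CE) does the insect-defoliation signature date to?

1813 CE

Total growth rings = 595 + 9 + 70 = 674.
The insect-defoliation signature sits at growth ring 518 from the pith, so 674 − 518 = 156 growth rings formed after it.
Counting back 156 years from 1969 CE places the insect-defoliation signature in 1969 − 156 = 1813 CE.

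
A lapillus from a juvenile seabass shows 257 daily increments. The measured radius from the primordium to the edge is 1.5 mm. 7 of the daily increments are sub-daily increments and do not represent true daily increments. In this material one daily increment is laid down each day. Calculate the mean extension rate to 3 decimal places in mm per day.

After corrections the count is 257 − 7 = 250 daily increments.
Mean rate = 1.5 mm / 250 days ≈ 0.006 mm per day.

0.006 mm per day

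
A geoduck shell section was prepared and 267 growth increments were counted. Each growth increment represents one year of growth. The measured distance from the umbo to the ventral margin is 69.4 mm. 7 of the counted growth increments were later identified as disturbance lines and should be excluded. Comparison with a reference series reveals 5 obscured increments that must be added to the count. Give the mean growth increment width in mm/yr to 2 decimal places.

After corrections the count is 267 − 7 + 5 = 265 growth increments.
69.4 mm over 265 years gives 69.4 / 265 ≈ 0.26 mm/yr.

0.26 mm/yr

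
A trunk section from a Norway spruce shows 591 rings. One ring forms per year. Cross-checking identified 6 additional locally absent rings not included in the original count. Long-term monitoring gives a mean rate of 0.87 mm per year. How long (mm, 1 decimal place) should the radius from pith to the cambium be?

519.4 mm

True ring count = 591 + 6 = 597.
Length ≈ 0.87 × 597 = 519.4 mm.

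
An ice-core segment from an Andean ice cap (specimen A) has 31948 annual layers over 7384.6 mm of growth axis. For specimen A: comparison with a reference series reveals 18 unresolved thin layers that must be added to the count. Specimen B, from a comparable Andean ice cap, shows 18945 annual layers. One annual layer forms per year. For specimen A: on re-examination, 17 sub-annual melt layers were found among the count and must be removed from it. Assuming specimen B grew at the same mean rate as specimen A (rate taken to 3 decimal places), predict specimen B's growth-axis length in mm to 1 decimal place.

Specimen A: adjusted count: 31948 − 17 + 18 = 31949 annual layers.
A: Extension rate ≈ 7384.6 / 31949 = 0.231 mm/yr.
Length of B = 0.231 × 18945 = 4376.3 mm.

4376.3 mm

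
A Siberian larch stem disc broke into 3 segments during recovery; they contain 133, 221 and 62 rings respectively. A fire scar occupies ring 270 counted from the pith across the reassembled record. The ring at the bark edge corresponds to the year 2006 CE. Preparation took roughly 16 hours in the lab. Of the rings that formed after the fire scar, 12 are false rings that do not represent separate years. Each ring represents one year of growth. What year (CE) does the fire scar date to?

1872 CE

Total rings = 133 + 221 + 62 = 416.
416 − 270 = 146 rings lie beyond the fire scar toward the bark edge.
146 − 12 false = 134 true rings after the fire scar.
Counting back 134 years from 2006 CE places the fire scar in 2006 − 134 = 1872 CE.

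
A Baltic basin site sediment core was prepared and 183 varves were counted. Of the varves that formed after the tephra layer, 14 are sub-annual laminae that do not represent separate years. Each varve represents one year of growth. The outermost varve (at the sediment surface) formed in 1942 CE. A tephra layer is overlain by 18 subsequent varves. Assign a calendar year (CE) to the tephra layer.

18 varves formed after the tephra layer.
Removing the 14 false varves leaves 18 − 14 = 4 true varves beyond the tephra layer.
1942 − 4 = 1938 CE.

1938 CE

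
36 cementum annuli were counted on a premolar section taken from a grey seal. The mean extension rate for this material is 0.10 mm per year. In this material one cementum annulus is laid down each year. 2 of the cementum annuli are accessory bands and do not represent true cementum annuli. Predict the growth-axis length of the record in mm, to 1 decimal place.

Adjusted count: 36 − 2 = 34 cementum annuli.
Length ≈ 0.10 × 34 = 3.4 mm.

3.4 mm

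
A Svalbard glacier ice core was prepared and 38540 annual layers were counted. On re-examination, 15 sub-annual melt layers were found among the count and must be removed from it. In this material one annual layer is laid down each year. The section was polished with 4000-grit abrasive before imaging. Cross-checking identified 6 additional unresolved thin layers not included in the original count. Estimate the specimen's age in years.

After corrections the count is 38540 − 15 + 6 = 38531 annual layers.
One annual layer per year makes the duration 38531 years.

38531 yr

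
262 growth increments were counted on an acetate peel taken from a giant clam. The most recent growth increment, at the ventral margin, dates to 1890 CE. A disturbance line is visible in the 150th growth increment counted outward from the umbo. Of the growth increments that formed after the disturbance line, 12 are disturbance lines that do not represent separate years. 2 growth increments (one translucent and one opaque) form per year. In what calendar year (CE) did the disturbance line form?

262 − 150 = 112 growth increments lie beyond the disturbance line toward the ventral margin.
Excluding 12 false growth increments: 112 − 12 = 100.
100 growth increments at 2 per year is 100 / 2 = 50 years.
1890 − 50 = 1840 CE.

1840 CE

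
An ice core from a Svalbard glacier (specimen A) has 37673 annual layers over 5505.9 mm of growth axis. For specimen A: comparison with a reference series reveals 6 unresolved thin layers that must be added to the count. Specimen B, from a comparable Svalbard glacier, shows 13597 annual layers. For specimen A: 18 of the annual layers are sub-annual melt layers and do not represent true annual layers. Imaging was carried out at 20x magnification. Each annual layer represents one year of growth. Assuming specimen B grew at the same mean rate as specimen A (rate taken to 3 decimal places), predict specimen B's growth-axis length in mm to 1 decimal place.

1985.2 mm

Specimen A: correcting the raw count gives 37673 − 18 + 6 = 37661 true annual layers.
A: Extension rate ≈ 5505.9 / 37661 = 0.146 mm/year.
Length of B = 0.146 × 13597 = 1985.2 mm.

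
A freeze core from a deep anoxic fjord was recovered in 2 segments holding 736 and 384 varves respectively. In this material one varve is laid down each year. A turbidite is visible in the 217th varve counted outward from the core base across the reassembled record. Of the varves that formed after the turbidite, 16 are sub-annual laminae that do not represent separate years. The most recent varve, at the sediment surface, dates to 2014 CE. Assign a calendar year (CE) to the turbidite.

1127 CE

Total varves = 736 + 384 = 1120.
The turbidite sits at varve 217 from the core base, so 1120 − 217 = 903 varves formed after it.
Removing the 16 false varves leaves 903 − 16 = 887 true varves beyond the turbidite.
2014 − 887 = 1127 CE.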